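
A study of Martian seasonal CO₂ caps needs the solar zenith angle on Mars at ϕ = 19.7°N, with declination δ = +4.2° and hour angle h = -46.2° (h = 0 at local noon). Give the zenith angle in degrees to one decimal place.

θ_z = 47.6°

cos θ_z = sin ϕ sin δ + cos ϕ cos δ cos h = 0.024688 + 0.649882 = 0.674570.
θ_z = arccos(0.674570) = 47.6°.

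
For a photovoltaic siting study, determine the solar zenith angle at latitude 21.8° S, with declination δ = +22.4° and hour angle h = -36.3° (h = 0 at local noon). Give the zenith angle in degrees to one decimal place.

θ_z = 56.6°

cos θ_z = sin ϕ sin δ + cos ϕ cos δ cos h = -0.141517 + 0.691831 = 0.550314.
θ_z = arccos(0.550314) = 56.6°.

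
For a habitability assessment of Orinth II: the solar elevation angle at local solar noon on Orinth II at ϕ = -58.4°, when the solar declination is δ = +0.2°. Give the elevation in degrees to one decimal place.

31.4°

At local noon the hour angle is zero, so the zenith angle equals |ϕ − δ| = |-58.4° − (+0.200°)| = 58.600°.
Elevation = 90° − 58.600° = 31.4°.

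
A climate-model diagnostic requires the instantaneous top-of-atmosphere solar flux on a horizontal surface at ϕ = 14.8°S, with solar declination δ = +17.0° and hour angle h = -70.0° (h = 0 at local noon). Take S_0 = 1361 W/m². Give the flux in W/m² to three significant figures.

cos θ_z = sin ϕ sin δ + cos ϕ cos δ cos h = -0.074685 + 0.316224 = 0.241539.
Flux = S_0 · cos θ_z = 1361 × 0.241539 = 328.7 W/m².

329 W/m²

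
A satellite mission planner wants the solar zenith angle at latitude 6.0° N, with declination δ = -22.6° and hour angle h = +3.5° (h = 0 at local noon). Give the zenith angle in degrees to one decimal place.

θ_z = 28.8°

cos θ_z = sin ϕ sin δ + cos ϕ cos δ cos h = -0.040170 + 0.916440 = 0.876270.
θ_z = arccos(0.876270) = 28.8°.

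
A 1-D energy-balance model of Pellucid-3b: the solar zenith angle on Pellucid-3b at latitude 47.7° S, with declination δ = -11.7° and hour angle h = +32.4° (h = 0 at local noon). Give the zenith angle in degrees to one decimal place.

cos θ_z = sin ϕ sin δ + cos ϕ cos δ cos h = 0.149988 + 0.556437 = 0.706425.
θ_z = arccos(0.706425) = 45.1°.

θ_z = 45.1°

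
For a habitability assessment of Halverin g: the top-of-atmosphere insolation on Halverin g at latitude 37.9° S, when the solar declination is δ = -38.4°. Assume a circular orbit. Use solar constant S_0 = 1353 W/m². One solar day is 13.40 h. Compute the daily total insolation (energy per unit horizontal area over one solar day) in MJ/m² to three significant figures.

27.8 MJ/m²

cos h₀ = −tan(-37.9°) tan(-38.400°) = -0.6170, h₀ = 2.2357 rad.
Bracket: h₀ sin ϕ sin δ + cos ϕ cos δ sin h₀ = 2.2357×-0.61429×-0.62115 + 0.78908×0.78369×0.78695 = 0.853068 + 0.486645 = 1.339713.
Q̄ = (S_0/π) × [bracket] = (1353/π) × 1.339713 = 576.98 W/m².
Daily total = Q̄ × 13.40 h × 3600 s/h = 576.98 × 13.40 × 3600 / 10⁶ = 27.83 MJ/m².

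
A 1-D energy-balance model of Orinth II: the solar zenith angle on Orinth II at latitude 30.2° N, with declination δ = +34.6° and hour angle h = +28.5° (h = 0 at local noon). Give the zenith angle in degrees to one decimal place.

θ_z = 24.4°

cos θ_z = sin φ sin δ + cos φ cos δ cos h = 0.285637 + 0.625205 = 0.910842.
θ_z = arccos(0.910842) = 24.4°.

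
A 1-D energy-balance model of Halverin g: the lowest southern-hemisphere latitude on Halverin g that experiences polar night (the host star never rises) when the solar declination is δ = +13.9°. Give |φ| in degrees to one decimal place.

|φ| = 76.1°

Polar night requires cos H₀ = −tan φ tan δ ≥ 1, i.e. tan φ tan δ ≤ −1.
The boundary is |tan φ| · |tan δ| = 1, so |φ| = 90° − |δ| = 90° − 13.9° = 76.1° in the southern hemisphere.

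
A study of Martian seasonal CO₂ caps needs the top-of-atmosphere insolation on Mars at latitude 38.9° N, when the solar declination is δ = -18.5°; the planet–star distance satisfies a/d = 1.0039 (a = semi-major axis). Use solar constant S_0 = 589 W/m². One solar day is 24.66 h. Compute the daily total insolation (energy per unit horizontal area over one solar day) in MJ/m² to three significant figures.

cos h₀ = −tan(+38.9°) tan(-18.500°) = 0.2700, h₀ = 1.2974 rad.
Bracket: h₀ sin ϕ sin δ + cos ϕ cos δ sin h₀ = 1.2974×0.62796×-0.31730 + 0.77824×0.94832×0.96286 = -0.258509 + 0.710610 = 0.452101.
Inverse-square distance factor (a/d)² = 1.0039² = 1.007815.
Q̄ = (S_0/π) × 1.007815 × [bracket] = (589/π) × 1.007815 × 0.452101 = 85.424 W/m².
Daily total = Q̄ × 24.66 h × 3600 s/h = 85.424 × 24.66 × 3600 / 10⁶ = 7.584 MJ/m².

7.58 MJ/m²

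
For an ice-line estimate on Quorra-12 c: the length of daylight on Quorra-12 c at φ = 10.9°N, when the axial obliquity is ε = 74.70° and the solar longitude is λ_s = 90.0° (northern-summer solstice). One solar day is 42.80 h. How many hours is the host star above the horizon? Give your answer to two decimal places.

Solar declination: sin δ = sin ε · sin λ_s = sin 74.70° × sin 90.0° = 0.96456, so δ = +74.700°.
cos H₀ = −tan φ · tan δ = −tan(+10.9°) × tan(+74.700°) = -0.7039, so H₀ = 2.3517 rad = 134.74°.
Daylight = 2H₀/(2π) × 42.80 h = (2.3517/π) × 42.80 = 32.04 h.

32.04 h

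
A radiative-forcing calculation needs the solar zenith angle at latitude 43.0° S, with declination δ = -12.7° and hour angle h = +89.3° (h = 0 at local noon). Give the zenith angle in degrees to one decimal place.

cos θ_z = sin φ sin δ + cos φ cos δ cos h = 0.149935 + 0.008716 = 0.158651.
θ_z = arccos(0.158651) = 80.9°.

θ_z = 80.9°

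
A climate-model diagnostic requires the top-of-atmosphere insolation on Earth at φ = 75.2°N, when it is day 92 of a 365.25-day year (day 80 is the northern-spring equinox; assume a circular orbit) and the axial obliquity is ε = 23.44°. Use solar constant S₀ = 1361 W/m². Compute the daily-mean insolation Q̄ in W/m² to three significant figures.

Q̄ ≈ 169 W/m²

Solar longitude: λ_s = 360° × (92 − 80)/365.25 = 11.828°.
sin δ = sin 23.44° × sin 11.828° = 0.08153, so δ = +4.677°.
cos H₀ = −tan(+75.2°) tan(+4.677°) = -0.3096, H₀ = 1.8856 rad.
Bracket: H₀ sin φ sin δ + cos φ cos δ sin H₀ = 1.8856×0.96682×0.08153 + 0.25545×0.99667×0.95086 = 0.148632 + 0.242088 = 0.390720.
Q̄ = (S₀/π) × [bracket] = (1361/π) × 0.390720 = 169.3 W/m².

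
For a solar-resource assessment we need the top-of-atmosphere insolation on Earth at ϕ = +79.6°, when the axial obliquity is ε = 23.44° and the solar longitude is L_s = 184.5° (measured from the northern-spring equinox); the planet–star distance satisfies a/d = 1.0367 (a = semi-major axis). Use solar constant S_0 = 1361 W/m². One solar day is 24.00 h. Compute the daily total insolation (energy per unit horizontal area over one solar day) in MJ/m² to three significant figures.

5.42 MJ/m²

Solar declination: sin δ = sin ε · sin L_s = sin 23.44° × sin 184.5° = -0.03121, so δ = -1.788°.
cos h₀ = −tan(+79.6°) tan(-1.788°) = 0.1701, h₀ = 1.3998 rad.
Bracket: h₀ sin ϕ sin δ + cos ϕ cos δ sin h₀ = 1.3998×0.98357×-0.03121 + 0.18052×0.99951×0.98542 = -0.042970 + 0.177801 = 0.134831.
Inverse-square distance factor (a/d)² = 1.0367² = 1.074747.
Q̄ = (S_0/π) × 1.074747 × [bracket] = (1361/π) × 1.074747 × 0.134831 = 62.778 W/m².
Daily total = Q̄ × 24.00 h × 3600 s/h = 62.778 × 24.00 × 3600 / 10⁶ = 5.424 MJ/m².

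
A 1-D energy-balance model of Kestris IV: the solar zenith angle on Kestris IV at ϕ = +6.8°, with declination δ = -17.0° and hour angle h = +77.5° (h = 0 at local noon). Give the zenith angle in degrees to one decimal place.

θ_z = 80.2°

cos θ_z = sin ϕ sin δ + cos ϕ cos δ cos h = -0.034618 + 0.205526 = 0.170908.
θ_z = arccos(0.170908) = 80.2°.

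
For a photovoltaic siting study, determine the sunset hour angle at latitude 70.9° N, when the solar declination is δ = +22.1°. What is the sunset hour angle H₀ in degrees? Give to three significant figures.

Sunrise equation: cos H₀ = −tan φ · tan δ = -1.1726 ≤ −1, so the Sun never sets (polar day) and H₀ = π.

H₀ = 180°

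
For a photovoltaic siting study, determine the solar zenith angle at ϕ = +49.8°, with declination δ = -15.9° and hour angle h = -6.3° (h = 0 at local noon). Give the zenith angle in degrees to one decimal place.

θ_z = 65.9°

cos θ_z = sin ϕ sin δ + cos ϕ cos δ cos h = -0.209249 + 0.617015 = 0.407766.
θ_z = arccos(0.407766) = 65.9°.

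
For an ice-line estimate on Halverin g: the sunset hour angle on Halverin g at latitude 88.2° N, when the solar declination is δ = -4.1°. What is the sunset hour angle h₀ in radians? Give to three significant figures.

cos h₀ = −tan ϕ · tan δ = 2.2809 ≥ 1, so the host star never rises (polar night) and h₀ = 0.

h₀ = 0.00 rad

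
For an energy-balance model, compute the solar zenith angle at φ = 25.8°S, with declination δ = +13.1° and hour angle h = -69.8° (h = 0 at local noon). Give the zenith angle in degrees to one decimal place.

cos θ_z = sin φ sin δ + cos φ cos δ cos h = -0.098646 + 0.302788 = 0.204142.
θ_z = arccos(0.204142) = 78.2°.

θ_z = 78.2°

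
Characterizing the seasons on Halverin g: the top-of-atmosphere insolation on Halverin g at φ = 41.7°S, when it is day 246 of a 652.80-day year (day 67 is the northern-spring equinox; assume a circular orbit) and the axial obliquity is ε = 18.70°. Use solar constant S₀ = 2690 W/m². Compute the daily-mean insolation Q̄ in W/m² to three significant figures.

Solar longitude: λ_s = 360° × (246 − 67)/652.80 = 98.713°.
sin δ = sin 18.70° × sin 98.713° = 0.31691, so δ = +18.476°.
cos H₀ = −tan(-41.7°) tan(+18.476°) = 0.2977, H₀ = 1.2685 rad.
Bracket: H₀ sin φ sin δ + cos φ cos δ sin H₀ = 1.2685×-0.66523×0.31691 + 0.74664×0.94845×0.95466 = -0.267423 + 0.676043 = 0.408620.
Q̄ = (S₀/π) × [bracket] = (2690/π) × 0.408620 = 349.9 W/m².

Q̄ ≈ 350 W/m²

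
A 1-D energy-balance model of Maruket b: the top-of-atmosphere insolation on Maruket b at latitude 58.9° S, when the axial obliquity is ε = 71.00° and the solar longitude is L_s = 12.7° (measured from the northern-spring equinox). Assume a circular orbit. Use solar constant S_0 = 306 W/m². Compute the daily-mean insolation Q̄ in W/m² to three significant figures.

Solar declination: sin δ = sin ε · sin L_s = sin 71.00° × sin 12.7° = 0.20787, so δ = +11.997°.
cos h₀ = −tan(-58.9°) tan(+11.997°) = 0.3523, h₀ = 1.2108 rad.
Bracket: h₀ sin ϕ sin δ + cos ϕ cos δ sin h₀ = 1.2108×-0.85627×0.20787 + 0.51653×0.97816×0.93589 = -0.215514 + 0.472857 = 0.257343.
Q̄ = (S_0/π) × [bracket] = (306/π) × 0.257343 = 25.07 W/m².

Q̄ ≈ 25.1 W/m²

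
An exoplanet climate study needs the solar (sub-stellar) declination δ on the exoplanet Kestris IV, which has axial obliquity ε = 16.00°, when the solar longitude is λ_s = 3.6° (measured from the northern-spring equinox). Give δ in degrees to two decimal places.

δ = +0.99°

sin δ = sin ε · sin λ_s = sin 16.00° × sin 3.6° = 0.017307.
δ = arcsin(0.017307) = +0.99°.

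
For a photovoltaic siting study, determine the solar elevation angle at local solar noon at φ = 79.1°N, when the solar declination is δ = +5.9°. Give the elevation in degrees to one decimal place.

At local noon the hour angle is zero, so the zenith angle equals |φ − δ| = |+79.1° − (+5.900°)| = 73.200°.
Elevation = 90° − 73.200° = 16.8°.

16.8°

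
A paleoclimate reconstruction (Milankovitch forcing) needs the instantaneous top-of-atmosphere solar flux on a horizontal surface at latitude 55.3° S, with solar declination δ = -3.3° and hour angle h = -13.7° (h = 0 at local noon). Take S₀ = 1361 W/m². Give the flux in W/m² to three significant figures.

816 W/m²

cos θ_z = sin φ sin δ + cos φ cos δ cos h = 0.047326 + 0.552166 = 0.599492.
Flux = S₀ · cos θ_z = 1361 × 0.599492 = 815.9 W/m².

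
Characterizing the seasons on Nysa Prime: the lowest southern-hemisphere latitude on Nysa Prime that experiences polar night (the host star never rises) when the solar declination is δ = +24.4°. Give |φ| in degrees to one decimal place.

|φ| = 65.6°

Polar night requires cos H₀ = −tan φ tan δ ≥ 1, i.e. tan φ tan δ ≤ −1.
The boundary is |tan φ| · |tan δ| = 1, so |φ| = 90° − |δ| = 90° − 24.4° = 65.6° in the southern hemisphere.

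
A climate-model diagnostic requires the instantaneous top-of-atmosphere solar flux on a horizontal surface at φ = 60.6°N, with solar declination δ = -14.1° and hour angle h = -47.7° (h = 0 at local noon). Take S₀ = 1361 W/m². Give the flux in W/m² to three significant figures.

147 W/m²

cos θ_z = sin φ sin δ + cos φ cos δ cos h = -0.212241 + 0.320431 = 0.108190.
Flux = S₀ · cos θ_z = 1361 × 0.108190 = 147.2 W/m².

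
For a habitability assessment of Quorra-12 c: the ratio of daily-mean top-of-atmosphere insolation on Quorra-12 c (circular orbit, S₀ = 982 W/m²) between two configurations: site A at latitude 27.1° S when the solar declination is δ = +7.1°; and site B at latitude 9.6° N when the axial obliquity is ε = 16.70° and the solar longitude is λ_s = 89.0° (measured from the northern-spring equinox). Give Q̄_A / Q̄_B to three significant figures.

— Configuration A (φ=-27.1°):
cos H₀ = −tan(-27.1°) tan(+7.100°) = 0.0637, H₀ = 1.5070 rad.
Bracket: H₀ sin φ sin δ + cos φ cos δ sin H₀ = 1.5070×-0.45554×0.12360 + 0.89021×0.99233×0.99797 = -0.084851 + 0.881589 = 0.796738.
Q̄ = (S₀/π) × [bracket] = (982/π) × 0.796738 = 249.04 W/m².
— Configuration B (φ=+9.6°):
Solar declination: sin δ = sin ε · sin λ_s = sin 16.70° × sin 89.0° = 0.28732, so δ = +16.697°.
cos H₀ = −tan(+9.6°) tan(+16.697°) = -0.0507, H₀ = 1.6216 rad.
Bracket: H₀ sin φ sin δ + cos φ cos δ sin H₀ = 1.6216×0.16677×0.28732 + 0.98600×0.95784×0.99871 = 0.077701 + 0.943212 = 1.020913.
Q̄ = (S₀/π) × [bracket] = (982/π) × 1.020913 = 319.12 W/m².
Ratio Q̄_A / Q̄_B = 249.04 / 319.12 = 0.7804.

Q̄_A / Q̄_B ≈ 0.780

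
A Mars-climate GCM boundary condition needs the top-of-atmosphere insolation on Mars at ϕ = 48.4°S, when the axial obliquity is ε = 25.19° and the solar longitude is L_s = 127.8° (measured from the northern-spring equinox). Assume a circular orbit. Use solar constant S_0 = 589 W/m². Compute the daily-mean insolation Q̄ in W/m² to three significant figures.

Q̄ ≈ 52.8 W/m²

Solar declination: sin δ = sin ε · sin L_s = sin 25.19° × sin 127.8° = 0.33631, so δ = +19.652°.
cos h₀ = −tan(-48.4°) tan(+19.652°) = 0.4022, h₀ = 1.1569 rad.
Bracket: h₀ sin ϕ sin δ + cos ϕ cos δ sin h₀ = 1.1569×-0.74780×0.33631 + 0.66393×0.94175×0.91554 = -0.290952 + 0.572447 = 0.281495.
Q̄ = (S_0/π) × [bracket] = (589/π) × 0.281495 = 52.78 W/m².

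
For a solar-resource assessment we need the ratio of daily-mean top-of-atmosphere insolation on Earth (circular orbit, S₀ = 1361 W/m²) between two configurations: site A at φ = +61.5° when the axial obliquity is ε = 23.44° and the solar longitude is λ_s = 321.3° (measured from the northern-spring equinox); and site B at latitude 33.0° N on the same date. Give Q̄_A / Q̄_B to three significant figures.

— Configuration A (φ=+61.5°):
Solar declination: sin δ = sin ε · sin λ_s = sin 23.44° × sin 321.3° = -0.24871, so δ = -14.401°.
cos H₀ = −tan(+61.5°) tan(-14.401°) = 0.4729, H₀ = 1.0782 rad.
Bracket: H₀ sin φ sin δ + cos φ cos δ sin H₀ = 1.0782×0.87882×-0.24871 + 0.47716×0.96858×0.88110 = -0.235664 + 0.407216 = 0.171552.
Q̄ = (S₀/π) × [bracket] = (1361/π) × 0.171552 = 74.320 W/m².
— Configuration B (φ=+33.0°):
cos H₀ = −tan(+33.0°) tan(-14.401°) = 0.1668, H₀ = 1.4033 rad.
Bracket: H₀ sin φ sin δ + cos φ cos δ sin H₀ = 1.4033×0.54464×-0.24871 + 0.83867×0.96858×0.98600 = -0.190087 + 0.800947 = 0.610860.
Q̄ = (S₀/π) × [bracket] = (1361/π) × 0.610860 = 264.64 W/m².
Ratio Q̄_A / Q̄_B = 74.320 / 264.64 = 0.2808.

Q̄_A / Q̄_B ≈ 0.281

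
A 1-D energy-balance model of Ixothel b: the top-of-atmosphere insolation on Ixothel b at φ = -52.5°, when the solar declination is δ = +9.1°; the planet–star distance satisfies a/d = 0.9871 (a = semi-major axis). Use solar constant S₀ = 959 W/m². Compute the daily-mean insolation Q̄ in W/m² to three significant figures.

cos H₀ = −tan(-52.5°) tan(+9.100°) = 0.2087, H₀ = 1.3605 rad.
Bracket: H₀ sin φ sin δ + cos φ cos δ sin H₀ = 1.3605×-0.79335×0.15816 + 0.60876×0.98741×0.97797 = -0.170710 + 0.587854 = 0.417144.
Inverse-square distance factor (a/d)² = 0.9871² = 0.974366.
Q̄ = (S₀/π) × 0.974366 × [bracket] = (959/π) × 0.974366 × 0.417144 = 124.1 W/m².

Q̄ ≈ 124 W/m²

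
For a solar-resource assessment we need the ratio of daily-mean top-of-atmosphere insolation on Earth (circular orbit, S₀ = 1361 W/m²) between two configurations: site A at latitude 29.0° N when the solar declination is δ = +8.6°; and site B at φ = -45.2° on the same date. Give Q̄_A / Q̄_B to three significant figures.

Q̄_A / Q̄_B ≈ 1.82

— Configuration A (φ=+29.0°):
cos H₀ = −tan(+29.0°) tan(+8.600°) = -0.0838, H₀ = 1.6547 rad.
Bracket: H₀ sin φ sin δ + cos φ cos δ sin H₀ = 1.6547×0.48481×0.14954 + 0.87462×0.98876×0.99648 = 0.119963 + 0.861745 = 0.981708.
Q̄ = (S₀/π) × [bracket] = (1361/π) × 0.981708 = 425.30 W/m².
— Configuration B (φ=-45.2°):
cos H₀ = −tan(-45.2°) tan(+8.600°) = 0.1523, H₀ = 1.4179 rad.
Bracket: H₀ sin φ sin δ + cos φ cos δ sin H₀ = 1.4179×-0.70957×0.14954 + 0.70463×0.98876×0.98834 = -0.150452 + 0.688586 = 0.538134.
Q̄ = (S₀/π) × [bracket] = (1361/π) × 0.538134 = 233.13 W/m².
Ratio Q̄_A / Q̄_B = 425.30 / 233.13 = 1.824.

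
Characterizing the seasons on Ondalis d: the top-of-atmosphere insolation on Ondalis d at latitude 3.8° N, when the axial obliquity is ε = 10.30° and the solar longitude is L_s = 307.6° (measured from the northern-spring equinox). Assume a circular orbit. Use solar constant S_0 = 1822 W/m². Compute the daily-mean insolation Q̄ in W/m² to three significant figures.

Q̄ ≈ 564 W/m²

Solar declination: sin δ = sin ε · sin L_s = sin 10.30° × sin 307.6° = -0.14166, so δ = -8.144°.
cos h₀ = −tan(+3.8°) tan(-8.144°) = 0.0095, h₀ = 1.5613 rad.
Bracket: h₀ sin ϕ sin δ + cos ϕ cos δ sin h₀ = 1.5613×0.06627×-0.14166 + 0.99780×0.98991×0.99995 = -0.014657 + 0.987683 = 0.973026.
Q̄ = (S_0/π) × [bracket] = (1822/π) × 0.973026 = 564.3 W/m².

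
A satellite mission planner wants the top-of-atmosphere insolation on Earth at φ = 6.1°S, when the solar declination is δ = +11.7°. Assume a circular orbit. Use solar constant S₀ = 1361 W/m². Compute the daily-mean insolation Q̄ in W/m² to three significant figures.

Q̄ ≈ 407 W/m²

cos H₀ = −tan(-6.1°) tan(+11.700°) = 0.0221, H₀ = 1.5487 rad.
Bracket: H₀ sin φ sin δ + cos φ cos δ sin H₀ = 1.5487×-0.10626×0.20279 + 0.99434×0.97922×0.99976 = -0.033372 + 0.973444 = 0.940072.
Q̄ = (S₀/π) × [bracket] = (1361/π) × 0.940072 = 407.3 W/m².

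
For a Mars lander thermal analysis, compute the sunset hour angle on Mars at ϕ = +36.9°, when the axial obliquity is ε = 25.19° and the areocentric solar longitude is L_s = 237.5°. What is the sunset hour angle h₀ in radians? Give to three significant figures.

h₀ = 1.28 rad

sin δ = sin 25.19° × sin 237.5° = -0.35897, so δ = -21.037°.
cos h₀ = −tan ϕ · tan δ = −tan(+36.9°) × tan(-21.037°) = 0.2888, so h₀ = 1.2779 rad = 73.22°.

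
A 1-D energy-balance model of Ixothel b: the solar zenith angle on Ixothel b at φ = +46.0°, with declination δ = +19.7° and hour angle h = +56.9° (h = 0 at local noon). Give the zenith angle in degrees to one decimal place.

θ_z = 53.2°

cos θ_z = sin φ sin δ + cos φ cos δ cos h = 0.242486 + 0.357151 = 0.599637.
θ_z = arccos(0.599637) = 53.2°.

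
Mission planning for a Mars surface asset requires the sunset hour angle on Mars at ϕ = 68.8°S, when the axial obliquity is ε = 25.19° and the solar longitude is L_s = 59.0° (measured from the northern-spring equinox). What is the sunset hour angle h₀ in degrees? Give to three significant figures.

Solar declination: sin δ = sin ε · sin L_s = sin 25.19° × sin 59.0° = 0.36483, so δ = +21.397°.
cos h₀ = −tan ϕ · tan δ = 1.0102 ≥ 1, so the Sun never rises (polar night) and h₀ = 0.

h₀ = 0.00°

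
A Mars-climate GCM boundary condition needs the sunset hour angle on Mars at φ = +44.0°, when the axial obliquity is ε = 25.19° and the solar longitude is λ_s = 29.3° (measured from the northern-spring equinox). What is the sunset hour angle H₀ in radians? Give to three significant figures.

Solar declination: sin δ = sin ε · sin λ_s = sin 25.19° × sin 29.3° = 0.20829, so δ = +12.022°.
cos H₀ = −tan φ · tan δ = −tan(+44.0°) × tan(+12.022°) = -0.2057, so H₀ = 1.7779 rad = 101.87°.

H₀ = 1.78 rad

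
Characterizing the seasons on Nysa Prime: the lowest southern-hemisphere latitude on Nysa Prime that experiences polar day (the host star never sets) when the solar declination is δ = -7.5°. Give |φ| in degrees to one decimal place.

|φ| = 82.5°

Polar day requires cos H₀ = −tan φ tan δ ≤ −1, i.e. tan φ tan δ ≥ 1.
The boundary is |tan φ| · |tan δ| = 1, so |φ| = 90° − |δ| = 90° − 7.5° = 82.5° in the southern hemisphere.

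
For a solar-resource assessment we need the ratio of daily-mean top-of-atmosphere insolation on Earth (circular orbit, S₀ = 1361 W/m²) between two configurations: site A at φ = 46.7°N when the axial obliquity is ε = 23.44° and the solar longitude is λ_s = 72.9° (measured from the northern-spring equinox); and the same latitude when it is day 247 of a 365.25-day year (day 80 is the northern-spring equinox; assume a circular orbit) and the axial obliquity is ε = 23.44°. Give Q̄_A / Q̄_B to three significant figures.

Q̄_A / Q̄_B ≈ 1.40

— Configuration A (φ=+46.7°):
Solar declination: sin δ = sin ε · sin λ_s = sin 23.44° × sin 72.9° = 0.38020, so δ = +22.346°.
cos H₀ = −tan(+46.7°) tan(+22.346°) = -0.4362, H₀ = 2.0222 rad.
Bracket: H₀ sin φ sin δ + cos φ cos δ sin H₀ = 2.0222×0.72777×0.38020 + 0.68582×0.92490×0.89984 = 0.559539 + 0.570782 = 1.130321.
Q̄ = (S₀/π) × [bracket] = (1361/π) × 1.130321 = 489.68 W/m².
— Configuration B (φ=+46.7°):
Solar longitude: λ_s = 360° × (247 − 80)/365.25 = 164.600°.
sin δ = sin 23.44° × sin 164.600° = 0.10564, so δ = +6.064°.
cos H₀ = −tan(+46.7°) tan(+6.064°) = -0.1127, H₀ = 1.6838 rad.
Bracket: H₀ sin φ sin δ + cos φ cos δ sin H₀ = 1.6838×0.72777×0.10564 + 0.68582×0.99440×0.99363 = 0.129453 + 0.677635 = 0.807088.
Q̄ = (S₀/π) × [bracket] = (1361/π) × 0.807088 = 349.65 W/m².
Ratio Q̄_A / Q̄_B = 489.68 / 349.65 = 1.400.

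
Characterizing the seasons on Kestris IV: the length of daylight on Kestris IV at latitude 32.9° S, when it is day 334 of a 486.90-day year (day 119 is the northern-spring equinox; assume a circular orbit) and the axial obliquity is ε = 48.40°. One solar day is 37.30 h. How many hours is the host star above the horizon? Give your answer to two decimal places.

Solar longitude: λ_s = 360° × (334 − 119)/486.90 = 158.965°.
sin δ = sin 48.40° × sin 158.965° = 0.26841, so δ = +15.570°.
cos H₀ = −tan φ · tan δ = −tan(-32.9°) × tan(+15.570°) = 0.1803, so H₀ = 1.3895 rad = 79.62°.
Daylight = 2H₀/(2π) × 37.30 h = (1.3895/π) × 37.30 = 16.50 h.

16.50 h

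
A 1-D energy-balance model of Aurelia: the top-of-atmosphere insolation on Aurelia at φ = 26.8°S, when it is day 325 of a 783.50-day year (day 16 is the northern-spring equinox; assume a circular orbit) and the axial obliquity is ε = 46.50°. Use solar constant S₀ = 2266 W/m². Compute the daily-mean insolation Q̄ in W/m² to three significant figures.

Solar longitude: λ_s = 360° × (325 − 16)/783.50 = 141.978°.
sin δ = sin 46.50° × sin 141.978° = 0.44680, so δ = +26.539°.
cos H₀ = −tan(-26.8°) tan(+26.539°) = 0.2523, H₀ = 1.3158 rad.
Bracket: H₀ sin φ sin δ + cos φ cos δ sin H₀ = 1.3158×-0.45088×0.44680 + 0.89259×0.89463×0.96765 = -0.265072 + 0.772705 = 0.507633.
Q̄ = (S₀/π) × [bracket] = (2266/π) × 0.507633 = 366.2 W/m².

Q̄ ≈ 366 W/m²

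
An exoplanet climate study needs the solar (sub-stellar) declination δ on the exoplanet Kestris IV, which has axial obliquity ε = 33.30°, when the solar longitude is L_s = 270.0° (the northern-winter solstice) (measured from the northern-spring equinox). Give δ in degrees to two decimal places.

sin δ = sin ε · sin L_s = sin 33.30° × sin 270.0° = -0.549023.
δ = arcsin(-0.549023) = -33.30°.

δ = -33.30°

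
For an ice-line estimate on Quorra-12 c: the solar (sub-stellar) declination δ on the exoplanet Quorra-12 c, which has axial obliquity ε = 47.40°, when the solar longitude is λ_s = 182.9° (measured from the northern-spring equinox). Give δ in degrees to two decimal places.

δ = -2.13°

sin δ = sin ε · sin λ_s = sin 47.40° × sin 182.9° = -0.037241.
δ = arcsin(-0.037241) = -2.13°.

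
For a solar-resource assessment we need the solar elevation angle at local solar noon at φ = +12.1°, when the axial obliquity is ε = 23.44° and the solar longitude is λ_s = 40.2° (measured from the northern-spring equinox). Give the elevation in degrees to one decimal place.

87.2°

Solar declination: sin δ = sin ε · sin λ_s = sin 23.44° × sin 40.2° = 0.25676, so δ = +14.878°.
At local noon the hour angle is zero, so the zenith angle equals |φ − δ| = |+12.1° − (+14.878°)| = 2.778°.
Elevation = 90° − 2.778° = 87.2°.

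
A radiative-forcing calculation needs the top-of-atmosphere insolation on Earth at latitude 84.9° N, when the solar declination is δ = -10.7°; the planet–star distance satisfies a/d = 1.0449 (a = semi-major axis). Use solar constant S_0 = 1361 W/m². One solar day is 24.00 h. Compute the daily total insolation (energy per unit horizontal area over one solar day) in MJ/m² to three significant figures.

cos h₀ = −tan(+84.9°) tan(-10.700°) = 2.1172 ≥ 1 ⇒ polar night, h₀ = 0 and Q̄ = 0.
Inverse-square distance factor (a/d)² = 1.0449² = 1.091816.
Daily total = Q̄ × 24.00 h × 3600 s/h = 0.00 MJ/m².

0.00 MJ/m²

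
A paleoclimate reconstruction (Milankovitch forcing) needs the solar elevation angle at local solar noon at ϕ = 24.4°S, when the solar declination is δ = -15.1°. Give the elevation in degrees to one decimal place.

At local noon the hour angle is zero, so the zenith angle equals |ϕ − δ| = |-24.4° − (-15.100°)| = 9.300°.
Elevation = 90° − 9.300° = 80.7°.

80.7°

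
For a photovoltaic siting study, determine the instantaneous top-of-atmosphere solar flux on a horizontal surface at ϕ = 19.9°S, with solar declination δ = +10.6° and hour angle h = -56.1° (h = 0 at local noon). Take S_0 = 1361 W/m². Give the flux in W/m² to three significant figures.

616 W/m²

cos θ_z = sin ϕ sin δ + cos ϕ cos δ cos h = -0.062613 + 0.515492 = 0.452879.
Flux = S_0 · cos θ_z = 1361 × 0.452879 = 616.4 W/m².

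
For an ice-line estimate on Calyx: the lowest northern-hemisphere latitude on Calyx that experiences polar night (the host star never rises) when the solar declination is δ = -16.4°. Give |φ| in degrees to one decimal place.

Polar night requires cos H₀ = −tan φ tan δ ≥ 1, i.e. tan φ tan δ ≤ −1.
The boundary is |tan φ| · |tan δ| = 1, so |φ| = 90° − |δ| = 90° − 16.4° = 73.6° in the northern hemisphere.

|φ| = 73.6°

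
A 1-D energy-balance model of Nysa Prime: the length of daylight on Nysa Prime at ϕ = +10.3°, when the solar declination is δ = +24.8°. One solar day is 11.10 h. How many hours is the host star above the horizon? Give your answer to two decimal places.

cos h₀ = −tan ϕ · tan δ = −tan(+10.3°) × tan(+24.800°) = -0.0840, so h₀ = 1.6549 rad = 94.82°.
Daylight = 2h₀/(2π) × 11.10 h = (1.6549/π) × 11.10 = 5.85 h.

5.85 h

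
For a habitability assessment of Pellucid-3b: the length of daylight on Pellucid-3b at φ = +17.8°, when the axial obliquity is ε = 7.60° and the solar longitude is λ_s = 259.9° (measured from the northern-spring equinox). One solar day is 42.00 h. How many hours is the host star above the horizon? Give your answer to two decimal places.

20.44 h

Solar declination: sin δ = sin ε · sin λ_s = sin 7.60° × sin 259.9° = -0.13021, so δ = -7.482°.
cos H₀ = −tan φ · tan δ = −tan(+17.8°) × tan(-7.482°) = 0.0422, so H₀ = 1.5286 rad = 87.58°.
Daylight = 2H₀/(2π) × 42.00 h = (1.5286/π) × 42.00 = 20.44 h.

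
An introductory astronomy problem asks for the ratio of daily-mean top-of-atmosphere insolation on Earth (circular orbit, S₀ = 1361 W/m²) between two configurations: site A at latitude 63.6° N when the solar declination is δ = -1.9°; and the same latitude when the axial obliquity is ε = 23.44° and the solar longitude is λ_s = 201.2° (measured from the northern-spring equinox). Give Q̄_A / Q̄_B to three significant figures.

Q̄_A / Q̄_B ≈ 1.55

— Configuration A (φ=+63.6°):
cos H₀ = −tan(+63.6°) tan(-1.900°) = 0.0668, H₀ = 1.5039 rad.
Bracket: H₀ sin φ sin δ + cos φ cos δ sin H₀ = 1.5039×0.89571×-0.03316 + 0.44464×0.99945×0.99776 = -0.044668 + 0.443400 = 0.398732.
Q̄ = (S₀/π) × [bracket] = (1361/π) × 0.398732 = 172.74 W/m².
— Configuration B (φ=+63.6°):
Solar declination: sin δ = sin ε · sin λ_s = sin 23.44° × sin 201.2° = -0.14385, so δ = -8.271°.
cos H₀ = −tan(+63.6°) tan(-8.271°) = 0.2928, H₀ = 1.2736 rad.
Bracket: H₀ sin φ sin δ + cos φ cos δ sin H₀ = 1.2736×0.89571×-0.14385 + 0.44464×0.98960×0.95616 = -0.164101 + 0.420725 = 0.256624.
Q̄ = (S₀/π) × [bracket] = (1361/π) × 0.256624 = 111.17 W/m².
Ratio Q̄_A / Q̄_B = 172.74 / 111.17 = 1.554.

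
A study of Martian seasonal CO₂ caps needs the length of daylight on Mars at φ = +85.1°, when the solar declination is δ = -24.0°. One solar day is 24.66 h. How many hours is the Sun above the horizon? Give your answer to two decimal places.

cos H₀ = −tan φ · tan δ = 5.1934 ≥ 1, so the Sun never rises (polar night) and H₀ = 0.
Daylight = 2H₀/(2π) × 24.66 h = (0.0000/π) × 24.66 = 0.00 h.

0.00 h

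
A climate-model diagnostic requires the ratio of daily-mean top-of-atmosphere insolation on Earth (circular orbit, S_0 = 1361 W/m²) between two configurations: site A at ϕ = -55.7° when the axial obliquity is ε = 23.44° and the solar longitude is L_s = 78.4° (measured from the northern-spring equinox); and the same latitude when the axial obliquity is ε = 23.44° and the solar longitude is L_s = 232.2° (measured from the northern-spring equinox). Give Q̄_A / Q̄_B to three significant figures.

— Configuration A (ϕ=-55.7°):
Solar declination: sin δ = sin ε · sin L_s = sin 23.44° × sin 78.4° = 0.38966, so δ = +22.934°.
cos h₀ = −tan(-55.7°) tan(+22.934°) = 0.6203, h₀ = 0.9017 rad.
Bracket: h₀ sin ϕ sin δ + cos ϕ cos δ sin h₀ = 0.9017×-0.82610×0.38966 + 0.56353×0.92096×0.78440 = -0.290256 + 0.407095 = 0.116839.
Q̄ = (S_0/π) × [bracket] = (1361/π) × 0.116839 = 50.617 W/m².
— Configuration B (ϕ=-55.7°):
Solar declination: sin δ = sin ε · sin L_s = sin 23.44° × sin 232.2° = -0.31431, so δ = -18.319°.
cos h₀ = −tan(-55.7°) tan(-18.319°) = -0.4854, h₀ = 2.0776 rad.
Bracket: h₀ sin ϕ sin δ + cos ϕ cos δ sin h₀ = 2.0776×-0.82610×-0.31431 + 0.56353×0.94932×0.87431 = 0.539452 + 0.467730 = 1.007182.
Q̄ = (S_0/π) × [bracket] = (1361/π) × 1.007182 = 436.33 W/m².
Ratio Q̄_A / Q̄_B = 50.617 / 436.33 = 0.1160.

Q̄_A / Q̄_B ≈ 0.116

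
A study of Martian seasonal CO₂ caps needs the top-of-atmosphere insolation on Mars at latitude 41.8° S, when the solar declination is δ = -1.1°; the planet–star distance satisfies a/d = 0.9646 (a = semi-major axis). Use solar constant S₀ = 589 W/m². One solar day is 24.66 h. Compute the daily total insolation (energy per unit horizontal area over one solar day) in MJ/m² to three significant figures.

11.9 MJ/m²

cos H₀ = −tan(-41.8°) tan(-1.100°) = -0.0172, H₀ = 1.5880 rad.
Bracket: H₀ sin φ sin δ + cos φ cos δ sin H₀ = 1.5880×-0.66653×-0.01920 + 0.74548×0.99982×0.99985 = 0.020322 + 0.745234 = 0.765556.
Inverse-square distance factor (a/d)² = 0.9646² = 0.930453.
Q̄ = (S₀/π) × 0.930453 × [bracket] = (589/π) × 0.930453 × 0.765556 = 133.55 W/m².
Daily total = Q̄ × 24.66 h × 3600 s/h = 133.55 × 24.66 × 3600 / 10⁶ = 11.86 MJ/m².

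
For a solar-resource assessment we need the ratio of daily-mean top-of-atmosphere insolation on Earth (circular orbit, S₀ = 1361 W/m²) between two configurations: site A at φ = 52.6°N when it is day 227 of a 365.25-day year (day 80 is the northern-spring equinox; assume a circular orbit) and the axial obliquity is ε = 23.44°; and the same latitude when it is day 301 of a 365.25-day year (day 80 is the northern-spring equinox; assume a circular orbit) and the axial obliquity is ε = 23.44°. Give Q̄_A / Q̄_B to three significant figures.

— Configuration A (φ=+52.6°):
Solar longitude: λ_s = 360° × (227 − 80)/365.25 = 144.887°.
sin δ = sin 23.44° × sin 144.887° = 0.22880, so δ = +13.227°.
cos H₀ = −tan(+52.6°) tan(+13.227°) = -0.3074, H₀ = 1.8833 rad.
Bracket: H₀ sin φ sin δ + cos φ cos δ sin H₀ = 1.8833×0.79441×0.22880 + 0.60738×0.97347×0.95157 = 0.342311 + 0.562631 = 0.904942.
Q̄ = (S₀/π) × [bracket] = (1361/π) × 0.904942 = 392.04 W/m².
— Configuration B (φ=+52.6°):
Solar longitude: λ_s = 360° × (301 − 80)/365.25 = 217.823°.
sin δ = sin 23.44° × sin 217.823° = -0.24394, so δ = -14.119°.
cos H₀ = −tan(+52.6°) tan(-14.119°) = 0.3290, H₀ = 1.2356 rad.
Bracket: H₀ sin φ sin δ + cos φ cos δ sin H₀ = 1.2356×0.79441×-0.24394 + 0.60738×0.96979×0.94433 = -0.239445 + 0.556240 = 0.316795.
Q̄ = (S₀/π) × [bracket] = (1361/π) × 0.316795 = 137.24 W/m².
Ratio Q̄_A / Q̄_B = 392.04 / 137.24 = 2.857.

Q̄_A / Q̄_B ≈ 2.86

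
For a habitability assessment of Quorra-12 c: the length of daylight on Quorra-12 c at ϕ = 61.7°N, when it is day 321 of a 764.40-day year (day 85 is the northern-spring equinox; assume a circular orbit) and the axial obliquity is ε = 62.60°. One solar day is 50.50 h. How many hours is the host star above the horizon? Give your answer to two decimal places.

50.50 h

Solar longitude: L_s = 360° × (321 − 85)/764.40 = 111.146°.
sin δ = sin 62.60° × sin 111.146° = 0.82803, so δ = +55.897°.
Sunrise equation: cos h₀ = −tan ϕ · tan δ = -2.7428 ≤ −1, so the host star never sets (polar day) and h₀ = π.
Daylight = 2h₀/(2π) × 50.50 h = (3.1416/π) × 50.50 = 50.50 h.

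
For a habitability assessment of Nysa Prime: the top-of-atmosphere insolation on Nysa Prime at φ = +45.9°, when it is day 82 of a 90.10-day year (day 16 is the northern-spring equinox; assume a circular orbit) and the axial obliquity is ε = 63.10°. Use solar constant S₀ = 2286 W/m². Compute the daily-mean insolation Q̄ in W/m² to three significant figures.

Solar longitude: λ_s = 360° × (82 − 16)/90.10 = 263.707°.
sin δ = sin 63.10° × sin 263.707° = -0.88642, so δ = -62.427°.
cos H₀ = −tan(+45.9°) tan(-62.427°) = 1.9762 ≥ 1 ⇒ polar night, H₀ = 0 and Q̄ = 0.

Q̄ ≈ 0.00 W/m²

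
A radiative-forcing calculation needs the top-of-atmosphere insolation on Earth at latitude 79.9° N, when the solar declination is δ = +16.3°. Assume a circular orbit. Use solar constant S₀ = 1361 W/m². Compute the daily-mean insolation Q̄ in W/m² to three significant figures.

Q̄ ≈ 376 W/m²

cos H₀ = −tan(+79.9°) tan(+16.300°) = -1.6416 ≤ −1 ⇒ polar day, H₀ = π.
Bracket: H₀ sin φ sin δ + cos φ cos δ sin H₀ = 3.1416×0.98450×0.28067 + 0.17537×0.95981×0.00000 = 0.868086 + 0.000000 = 0.868086.
Q̄ = (S₀/π) × [bracket] = (1361/π) × 0.868086 = 376.1 W/m².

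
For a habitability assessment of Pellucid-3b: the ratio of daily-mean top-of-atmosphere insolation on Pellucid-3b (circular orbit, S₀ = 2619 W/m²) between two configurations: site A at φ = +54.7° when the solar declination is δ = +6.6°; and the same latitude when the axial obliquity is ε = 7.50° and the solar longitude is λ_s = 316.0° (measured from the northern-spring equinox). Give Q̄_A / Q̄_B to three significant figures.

Q̄_A / Q̄_B ≈ 1.57

— Configuration A (φ=+54.7°):
cos H₀ = −tan(+54.7°) tan(+6.600°) = -0.1634, H₀ = 1.7349 rad.
Bracket: H₀ sin φ sin δ + cos φ cos δ sin H₀ = 1.7349×0.81614×0.11494 + 0.57786×0.99337×0.98656 = 0.162746 + 0.566314 = 0.729060.
Q̄ = (S₀/π) × [bracket] = (2619/π) × 0.729060 = 607.78 W/m².
— Configuration B (φ=+54.7°):
Solar declination: sin δ = sin ε · sin λ_s = sin 7.50° × sin 316.0° = -0.09067, so δ = -5.202°.
cos H₀ = −tan(+54.7°) tan(-5.202°) = 0.1286, H₀ = 1.4419 rad.
Bracket: H₀ sin φ sin δ + cos φ cos δ sin H₀ = 1.4419×0.81614×-0.09067 + 0.57786×0.99588×0.99170 = -0.106700 + 0.570703 = 0.464003.
Q̄ = (S₀/π) × [bracket] = (2619/π) × 0.464003 = 386.82 W/m².
Ratio Q̄_A / Q̄_B = 607.78 / 386.82 = 1.571.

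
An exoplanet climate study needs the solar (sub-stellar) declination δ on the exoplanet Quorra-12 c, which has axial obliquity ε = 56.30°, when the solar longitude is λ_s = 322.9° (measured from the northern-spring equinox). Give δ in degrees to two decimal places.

δ = -30.12°

sin δ = sin ε · sin λ_s = sin 56.30° × sin 322.9° = -0.501841.
δ = arcsin(-0.501841) = -30.12°.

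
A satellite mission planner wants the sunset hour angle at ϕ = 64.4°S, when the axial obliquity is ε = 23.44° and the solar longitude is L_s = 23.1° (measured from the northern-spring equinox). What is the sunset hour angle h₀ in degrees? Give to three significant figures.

h₀ = 70.7°

Solar declination: sin δ = sin ε · sin L_s = sin 23.44° × sin 23.1° = 0.15607, so δ = +8.979°.
cos h₀ = −tan ϕ · tan δ = −tan(-64.4°) × tan(+8.979°) = 0.3298, so h₀ = 1.2347 rad = 70.74°.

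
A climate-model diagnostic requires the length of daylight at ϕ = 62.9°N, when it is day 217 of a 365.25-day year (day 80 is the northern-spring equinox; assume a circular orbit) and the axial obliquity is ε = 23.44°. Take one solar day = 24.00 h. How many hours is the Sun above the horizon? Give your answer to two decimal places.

16.66 h

Solar longitude: L_s = 360° × (217 − 80)/365.25 = 135.031°.
sin δ = sin 23.44° × sin 135.031° = 0.28113, so δ = +16.328°.
cos h₀ = −tan ϕ · tan δ = −tan(+62.9°) × tan(+16.328°) = -0.5725, so h₀ = 2.1803 rad = 124.92°.
Daylight = 2h₀/(2π) × 24.00 h = (2.1803/π) × 24.00 = 16.66 h.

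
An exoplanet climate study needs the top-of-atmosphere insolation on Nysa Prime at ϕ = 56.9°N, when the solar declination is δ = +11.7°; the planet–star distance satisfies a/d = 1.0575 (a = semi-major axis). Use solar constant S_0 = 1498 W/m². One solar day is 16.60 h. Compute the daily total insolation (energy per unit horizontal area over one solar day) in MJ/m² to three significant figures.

26.4 MJ/m²

cos h₀ = −tan(+56.9°) tan(+11.700°) = -0.3177, h₀ = 1.8941 rad.
Bracket: h₀ sin ϕ sin δ + cos ϕ cos δ sin h₀ = 1.8941×0.83772×0.20279 + 0.54610×0.97922×0.94820 = 0.321772 + 0.507052 = 0.828824.
Inverse-square distance factor (a/d)² = 1.0575² = 1.118306.
Q̄ = (S_0/π) × 1.118306 × [bracket] = (1498/π) × 1.118306 × 0.828824 = 441.96 W/m².
Daily total = Q̄ × 16.60 h × 3600 s/h = 441.96 × 16.60 × 3600 / 10⁶ = 26.41 MJ/m².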